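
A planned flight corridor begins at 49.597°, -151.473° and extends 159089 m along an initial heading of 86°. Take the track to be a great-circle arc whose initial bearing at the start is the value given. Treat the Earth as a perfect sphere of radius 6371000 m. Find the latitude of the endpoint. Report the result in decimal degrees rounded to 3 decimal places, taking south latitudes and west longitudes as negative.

latitude 49.676°

The arc subtends δ = 159089/6371000 = 0.024971 rad at the centre.
Start latitude φ₁ = 0.865631 rad; initial bearing θ = 1.500983 rad.
Destination latitude: φ₂ = arcsin( sin φ₁ cos δ + cos φ₁ sin δ cos θ ) = arcsin(0.762396) = 49.676°.
For the longitude increment, Δλ = atan2( sin θ sin δ cos φ₁, cos δ − sin φ₁ sin φ₂ ) = atan2(0.016144, 0.419120) = 2.206°.
λ₂ = λ₁ + Δλ = -149.267°.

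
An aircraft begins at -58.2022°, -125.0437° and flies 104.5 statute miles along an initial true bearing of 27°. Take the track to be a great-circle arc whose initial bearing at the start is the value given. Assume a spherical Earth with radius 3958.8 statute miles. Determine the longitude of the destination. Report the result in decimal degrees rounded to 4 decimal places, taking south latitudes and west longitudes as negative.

longitude -123.7882°

The arc subtends δ = 104.5/3958.8 = 0.026397 rad at the centre.
With φ₁ = -58.2022° = -1.015820 rad and θ = 27° = 0.471239 rad:
Destination latitude: φ₂ = arcsin( sin φ₁ cos δ + cos φ₁ sin δ cos θ ) = arcsin(-0.837225) = -56.8483°.
Δλ = atan2( sin θ sin δ cos φ₁ , cos δ − sin φ₁ sin φ₂ ) = atan2(0.006314, 0.288083) = 0.021913 rad = 1.2555°.
Hence λ₂ = -125.0437° + 1.2555° = -123.7882°.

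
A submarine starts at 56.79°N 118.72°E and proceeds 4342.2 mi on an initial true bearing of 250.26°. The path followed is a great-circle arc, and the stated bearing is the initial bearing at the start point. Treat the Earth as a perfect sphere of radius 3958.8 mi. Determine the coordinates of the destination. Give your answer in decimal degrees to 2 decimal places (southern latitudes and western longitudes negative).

latitude 12.55°, longitude 59.63°

The arc subtends δ = 4342.2/3958.8 = 1.096848 rad at the centre.
Converting: φ₁ = 0.991172 rad, θ = 4.367861 rad.
Applying the spherical law of cosines for sides, sin φ₂ = sin φ₁ cos δ + cos φ₁ sin δ cos θ = 0.217259, so φ₂ = 12.55°.
Δλ = atan2( sin θ sin δ cos φ₁ , cos δ − sin φ₁ sin φ₂ ) = atan2(-0.458699, 0.274629) = -1.031323 rad = -59.09°.
Hence λ₂ = 118.72° + -59.09° = 59.63°.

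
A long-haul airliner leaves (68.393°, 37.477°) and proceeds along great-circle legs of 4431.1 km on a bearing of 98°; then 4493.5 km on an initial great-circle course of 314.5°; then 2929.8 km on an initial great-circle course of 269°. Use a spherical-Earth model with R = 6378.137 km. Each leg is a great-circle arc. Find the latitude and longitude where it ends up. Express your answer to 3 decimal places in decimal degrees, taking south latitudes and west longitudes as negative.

Apply the spherical direct solution leg by leg, carrying full precision between legs.
Leg 1: from (68.393°, 37.477°), δ = 4431.1/6378.137 = 0.694733 rad, θ = 98° → φ = 42.956°, λ = 97.496°.
Leg 2: from (42.956°, 97.496°), δ = 4493.5/6378.137 = 0.704516 rad, θ = 314.5° → φ = 58.369°, λ = 35.754°.
Leg 3: from (58.369°, 35.754°), δ = 2929.8/6378.137 = 0.459350 rad, θ = 269° → φ = 49.387°, λ = -7.168°.

latitude 49.387°, longitude -7.168°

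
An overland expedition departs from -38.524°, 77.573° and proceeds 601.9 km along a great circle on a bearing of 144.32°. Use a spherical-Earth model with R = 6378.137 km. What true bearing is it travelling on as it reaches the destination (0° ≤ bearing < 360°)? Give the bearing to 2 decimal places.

Central angle δ = d/R = 0.094369 rad.
With φ₁ = -38.524° = -0.672371 rad and θ = 144.32° = 2.518859 rad:
Applying the spherical law of cosines for sides, sin φ₂ = sin φ₁ cos δ + cos φ₁ sin δ cos θ = -0.679953, so φ₂ = -42.840°.
For the longitude increment, Δλ = atan2( sin θ sin δ cos φ₁, cos δ − sin φ₁ sin φ₂ ) = atan2(0.042998, 0.572047) = 4.299°.
Hence λ₂ = 77.573° + 4.299° = 81.872°.
The forward bearing on arrival equals the back-azimuth from the destination plus 180°.
Back-azimuth from P₂ (-42.84°, 81.87°) to P₁ (-38.52°, 77.57°), with Δλ' = λ₁ − λ₂ = -4.30°: atan2( sin Δλ' cos φ₁ , cos φ₂ sin φ₁ − sin φ₂ cos φ₁ cos Δλ' ) = 321.52°.
Final bearing = (321.52° + 180°) mod 360° = 141.52°.

final bearing 141.52°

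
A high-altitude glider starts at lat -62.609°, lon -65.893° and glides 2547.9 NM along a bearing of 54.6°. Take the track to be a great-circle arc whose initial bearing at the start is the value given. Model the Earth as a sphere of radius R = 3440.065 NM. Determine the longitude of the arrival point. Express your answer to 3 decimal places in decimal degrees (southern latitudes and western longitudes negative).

Angular distance δ = d/R = 2547.9 / 3440.065 = 0.740655 rad.
Converting: φ₁ = -1.092733 rad, θ = 0.952950 rad.
Destination latitude: φ₂ = arcsin( sin φ₁ cos δ + cos φ₁ sin δ cos θ ) = arcsin(-0.475456) = -28.389°.
Δλ = atan2( sin θ sin δ cos φ₁ , cos δ − sin φ₁ sin φ₂ ) = atan2(0.253045, 0.315876) = 0.675405 rad = 38.698°.
Hence λ₂ = -65.893° + 38.698° = -27.195°.

longitude -27.195°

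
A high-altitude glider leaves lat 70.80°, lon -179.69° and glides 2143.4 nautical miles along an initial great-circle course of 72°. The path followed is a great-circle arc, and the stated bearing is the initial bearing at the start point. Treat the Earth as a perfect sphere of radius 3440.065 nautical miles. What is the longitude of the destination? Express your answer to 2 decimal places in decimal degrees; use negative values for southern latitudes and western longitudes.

Central angle δ = d/R = 0.623070 rad.
Converting: φ₁ = 1.235693 rad, θ = 1.256637 rad.
sin φ₂ = sin φ₁ cos δ + cos φ₁ sin δ cos θ = (0.944376)(0.812091) + (0.328867)(0.583531)(0.309017) = 0.826221
φ₂ = asin(0.826221) = 0.972366 rad = 55.71°.
For the longitude increment, Δλ = atan2( sin θ sin δ cos φ₁, cos δ − sin φ₁ sin φ₂ ) = atan2(0.182511, 0.031827) = 80.11°.
λ₂ = -179.69° + 80.11° = -99.58°.

longitude -99.58°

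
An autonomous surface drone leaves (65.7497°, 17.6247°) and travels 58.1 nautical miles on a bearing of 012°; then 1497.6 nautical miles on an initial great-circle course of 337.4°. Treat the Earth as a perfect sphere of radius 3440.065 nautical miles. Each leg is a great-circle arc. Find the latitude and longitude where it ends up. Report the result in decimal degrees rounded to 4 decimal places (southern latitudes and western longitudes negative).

latitude 80.6730°, longitude -71.4614°

Apply the spherical direct solution leg by leg, carrying full precision between legs.
Leg 1: from (65.7497°, 17.6247°), δ = 58.1/3440.065 = 0.016889 rad, θ = 12° → φ = 66.6954°, λ = 18.1332°.
Leg 2: from (66.6954°, 18.1332°), δ = 1497.6/3440.065 = 0.435341 rad, θ = 337.4° → φ = 80.6730°, λ = -71.4614°.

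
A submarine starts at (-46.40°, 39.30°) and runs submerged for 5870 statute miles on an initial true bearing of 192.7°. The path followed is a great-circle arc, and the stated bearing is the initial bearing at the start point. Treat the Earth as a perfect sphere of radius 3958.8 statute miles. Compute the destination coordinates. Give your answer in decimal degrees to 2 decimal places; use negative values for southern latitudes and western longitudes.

Angular distance δ = d/R = 5870 / 3958.8 = 1.482773 rad.
Converting: φ₁ = -0.809833 rad, θ = 3.363249 rad.
sin φ₂ = sin φ₁ cos δ + cos φ₁ sin δ cos θ = (-0.724172)(0.087910) + (0.689620)(0.996128)(-0.975535) = -0.733805
φ₂ = asin(-0.733805) = -0.823906 rad = -47.21°.
Δλ = atan2( sin θ sin δ cos φ₁ , cos δ − sin φ₁ sin φ₂ ) = atan2(-0.151023, -0.443491) = -2.813376 rad = -161.19°.
Hence λ₂ = 39.30° + -161.19° = -121.89°.

latitude -47.21°, longitude -121.89°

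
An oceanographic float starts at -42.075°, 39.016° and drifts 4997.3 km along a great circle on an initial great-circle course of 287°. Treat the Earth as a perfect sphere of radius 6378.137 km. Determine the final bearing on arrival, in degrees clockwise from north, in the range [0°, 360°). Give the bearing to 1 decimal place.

final bearing 311.4°

Angular distance δ = d/R = 4997.3 / 6378.137 = 0.783505 rad.
Start latitude φ₁ = -0.734347 rad; initial bearing θ = 5.009095 rad.
Destination latitude: φ₂ = arcsin( sin φ₁ cos δ + cos φ₁ sin δ cos θ ) = arcsin(-0.321566) = -18.758°.
Then Δλ = atan2(-0.500978, 0.492962) = -0.793463 rad, from sin θ sin δ cos φ₁ over cos δ − sin φ₁ sin φ₂.
λ₂ = λ₁ + Δλ = -6.446°.
The forward bearing on arrival equals the back-azimuth from the destination plus 180°.
Back-azimuth from P₂ (-18.8°, -6.4°) to P₁ (-42.1°, 39.0°), with Δλ' = λ₁ − λ₂ = 45.5°: atan2( sin Δλ' cos φ₁ , cos φ₂ sin φ₁ − sin φ₂ cos φ₁ cos Δλ' ) = 131.4°.
Final bearing = (131.4° + 180°) mod 360° = 311.4°.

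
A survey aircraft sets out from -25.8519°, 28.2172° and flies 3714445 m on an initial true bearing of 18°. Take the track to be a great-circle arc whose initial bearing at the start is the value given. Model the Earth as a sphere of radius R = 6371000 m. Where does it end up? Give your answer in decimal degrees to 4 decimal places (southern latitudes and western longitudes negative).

The arc subtends δ = 3714445/6371000 = 0.583024 rad at the centre.
With φ₁ = -25.8519° = -0.451201 rad and θ = 18° = 0.314159 rad:
Destination latitude: φ₂ = arcsin( sin φ₁ cos δ + cos φ₁ sin δ cos θ ) = arcsin(0.107192) = 6.1535°.
Then Δλ = atan2(0.153104, 0.881543) = 0.171962 rad, from sin θ sin δ cos φ₁ over cos δ − sin φ₁ sin φ₂.
Hence λ₂ = 28.2172° + 9.8527° = 38.0699°.

latitude 6.1535°, longitude 38.0699°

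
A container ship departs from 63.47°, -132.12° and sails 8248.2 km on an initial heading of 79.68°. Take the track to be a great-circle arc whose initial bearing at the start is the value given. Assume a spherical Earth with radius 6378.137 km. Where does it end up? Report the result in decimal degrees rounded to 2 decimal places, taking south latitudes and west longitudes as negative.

latitude 18.79°, longitude -40.20°

Central angle δ = d/R = 1.293199 rad.
Start latitude φ₁ = 1.107760 rad; initial bearing θ = 1.390678 rad.
sin φ₂ = sin φ₁ cos δ + cos φ₁ sin δ cos θ = (0.894701)(0.274046) + (0.446666)(0.961717)(0.179146) = 0.322144
φ₂ = asin(0.322144) = 0.327993 rad = 18.79°.
Δλ = atan2( sin θ sin δ cos φ₁ , cos δ − sin φ₁ sin φ₂ ) = atan2(0.422617, -0.014177) = 1.604328 rad = 91.92°.
λ₂ = -132.12° + 91.92° = -40.20°.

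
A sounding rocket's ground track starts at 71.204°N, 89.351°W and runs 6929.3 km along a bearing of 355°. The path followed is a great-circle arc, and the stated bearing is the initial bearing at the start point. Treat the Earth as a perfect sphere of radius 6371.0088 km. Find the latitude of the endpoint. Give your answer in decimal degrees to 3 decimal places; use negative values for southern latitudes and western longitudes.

latitude 46.389°

The arc subtends δ = 6929.3/6371.0088 = 1.087630 rad at the centre.
With φ₁ = 71.204° = 1.242744 rad and θ = 355° = 6.195919 rad:
sin φ₂ = sin φ₁ cos δ + cos φ₁ sin δ cos θ = (0.946672)(0.464585) + (0.322200)(0.885528)(0.996195) = 0.724041
φ₂ = asin(0.724041) = 0.809643 rad = 46.389°.
Then Δλ = atan2(-0.024867, -0.220844) = -3.029465 rad, from sin θ sin δ cos φ₁ over cos δ − sin φ₁ sin φ₂.
λ₂ = -89.351° + -173.576° = -262.927°, normalized to (−180°, 180°] → 97.073°.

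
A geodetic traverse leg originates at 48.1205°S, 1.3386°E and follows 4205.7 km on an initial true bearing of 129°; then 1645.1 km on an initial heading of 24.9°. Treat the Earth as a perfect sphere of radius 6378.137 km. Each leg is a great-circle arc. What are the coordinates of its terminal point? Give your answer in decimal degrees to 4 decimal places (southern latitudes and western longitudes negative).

Apply the spherical direct solution leg by leg, carrying full precision between legs.
Leg 1: from (-48.1205°, 1.3386°), δ = 4205.7/6378.137 = 0.659393 rad, θ = 129° → φ = -57.7624°, λ = 64.5326°.
Leg 2: from (-57.7624°, 64.5326°), δ = 1645.1/6378.137 = 0.257928 rad, θ = 24.9° → φ = -43.9830°, λ = 73.1164°.

latitude -43.9830°, longitude 73.1164°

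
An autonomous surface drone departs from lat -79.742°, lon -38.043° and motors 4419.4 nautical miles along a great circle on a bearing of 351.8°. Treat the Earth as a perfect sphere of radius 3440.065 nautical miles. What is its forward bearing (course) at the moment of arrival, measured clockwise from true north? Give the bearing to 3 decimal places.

Central angle δ = d/R = 1.284685 rad.
Start latitude φ₁ = -1.391760 rad; initial bearing θ = 6.140068 rad.
Destination latitude: φ₂ = arcsin( sin φ₁ cos δ + cos φ₁ sin δ cos θ ) = arcsin(-0.108618) = -6.236°.
Then Δλ = atan2(-0.024367, 0.175342) = -0.138084 rad, from sin θ sin δ cos φ₁ over cos δ − sin φ₁ sin φ₂.
λ₂ = λ₁ + Δλ = -45.955°.
The forward bearing on arrival equals the back-azimuth from the destination plus 180°.
Back-azimuth from P₂ (-6.236°, -45.955°) to P₁ (-79.742°, -38.043°), with Δλ' = λ₁ − λ₂ = 7.912°: atan2( sin Δλ' cos φ₁ , cos φ₂ sin φ₁ − sin φ₂ cos φ₁ cos Δλ' ) = 178.536°.
Final bearing = (178.536° + 180°) mod 360° = 358.536°.

final bearing 358.536°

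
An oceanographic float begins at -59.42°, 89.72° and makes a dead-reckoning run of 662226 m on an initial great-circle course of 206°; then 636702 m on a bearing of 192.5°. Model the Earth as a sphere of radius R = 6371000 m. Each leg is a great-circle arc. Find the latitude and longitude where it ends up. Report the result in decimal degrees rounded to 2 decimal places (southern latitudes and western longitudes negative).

latitude -70.20°, longitude 79.97°

Apply the spherical direct solution leg by leg, carrying full precision between legs.
Leg 1: from (-59.42°, 89.72°), δ = 662226/6371000 = 0.103944 rad, θ = 206° → φ = -64.65°, λ = 83.62°.
Leg 2: from (-64.65°, 83.62°), δ = 636702/6371000 = 0.099938 rad, θ = 192.5° → φ = -70.20°, λ = 79.97°.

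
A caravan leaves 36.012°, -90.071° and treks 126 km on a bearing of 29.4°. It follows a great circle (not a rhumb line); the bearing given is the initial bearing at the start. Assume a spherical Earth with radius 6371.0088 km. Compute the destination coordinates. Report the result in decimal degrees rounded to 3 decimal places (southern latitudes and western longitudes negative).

Angular distance δ = d/R = 126 / 6371.0088 = 0.019777 rad.
Converting: φ₁ = 0.628528 rad, θ = 0.513127 rad.
Applying the spherical law of cosines for sides, sin φ₂ = sin φ₁ cos δ + cos φ₁ sin δ cos θ = 0.601776, so φ₂ = 36.997°.
Δλ = atan2( sin θ sin δ cos φ₁ , cos δ − sin φ₁ sin φ₂ ) = atan2(0.007853, 0.645987) = 0.012156 rad = 0.696°.
λ₂ = -90.071° + 0.696° = -89.375°.

latitude 36.997°, longitude -89.375°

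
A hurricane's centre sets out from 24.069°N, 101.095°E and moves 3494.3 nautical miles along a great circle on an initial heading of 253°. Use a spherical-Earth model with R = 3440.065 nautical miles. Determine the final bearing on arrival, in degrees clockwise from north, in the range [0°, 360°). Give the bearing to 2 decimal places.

Central angle δ = d/R = 1.015766 rad.
Start latitude φ₁ = 0.420083 rad; initial bearing θ = 4.415683 rad.
sin φ₂ = sin φ₁ cos δ + cos φ₁ sin δ cos θ = (0.407837)(0.526969) + (0.913055)(0.849884)(-0.292372) = -0.011961
φ₂ = asin(-0.011961) = -0.011961 rad = -0.685°.
For the longitude increment, Δλ = atan2( sin θ sin δ cos φ₁, cos δ − sin φ₁ sin φ₂ ) = atan2(-0.742084, 0.531847) = -54.371°.
λ₂ = 101.095° + -54.371° = 46.724°.
The forward bearing on arrival equals the back-azimuth from the destination plus 180°.
Back-azimuth from P₂ (-0.69°, 46.72°) to P₁ (24.07°, 101.09°), with Δλ' = λ₁ − λ₂ = 54.37°: atan2( sin Δλ' cos φ₁ , cos φ₂ sin φ₁ − sin φ₂ cos φ₁ cos Δλ' ) = 60.84°.
Final bearing = (60.84° + 180°) mod 360° = 240.84°.

final bearing 240.84°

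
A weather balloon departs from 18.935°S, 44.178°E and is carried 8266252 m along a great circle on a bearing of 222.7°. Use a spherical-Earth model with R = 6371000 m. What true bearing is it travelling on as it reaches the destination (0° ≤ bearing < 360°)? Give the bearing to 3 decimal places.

Central angle δ = d/R = 1.297481 rad.
With φ₁ = -18.935° = -0.330478 rad and θ = 222.7° = 3.886848 rad:
sin φ₂ = sin φ₁ cos δ + cos φ₁ sin δ cos θ = (-0.324495)(0.269925) + (0.945887)(0.962881)(-0.734915) = -0.756933
φ₂ = asin(-0.756933) = -0.858607 rad = -49.195°.
Then Δλ = atan2(-0.617652, 0.024304) = -1.531468 rad, from sin θ sin δ cos φ₁ over cos δ − sin φ₁ sin φ₂.
Hence λ₂ = 44.178° + -87.747° = -43.569°.
The forward bearing on arrival equals the back-azimuth from the destination plus 180°.
Back-azimuth from P₂ (-49.195°, -43.569°) to P₁ (-18.935°, 44.178°), with Δλ' = λ₁ − λ₂ = 87.747°: atan2( sin Δλ' cos φ₁ , cos φ₂ sin φ₁ − sin φ₂ cos φ₁ cos Δλ' ) = 101.011°.
Final bearing = (101.011° + 180°) mod 360° = 281.011°.

final bearing 281.011°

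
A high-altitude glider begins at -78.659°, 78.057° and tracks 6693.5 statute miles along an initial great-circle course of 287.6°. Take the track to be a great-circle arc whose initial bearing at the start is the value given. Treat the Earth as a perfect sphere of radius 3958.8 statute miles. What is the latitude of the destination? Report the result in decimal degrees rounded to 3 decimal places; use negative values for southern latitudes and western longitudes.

Angular distance δ = d/R = 6693.5 / 3958.8 = 1.690790 rad.
With φ₁ = -78.659° = -1.372859 rad and θ = 287.6° = 5.019567 rad:
sin φ₂ = sin φ₁ cos δ + cos φ₁ sin δ cos θ = (-0.980474)(-0.119706) + (0.196648)(0.992809)(0.302370) = 0.176402
φ₂ = asin(0.176402) = 0.177329 rad = 10.160°.
For the longitude increment, Δλ = atan2( sin θ sin δ cos φ₁, cos δ − sin φ₁ sin φ₂ ) = atan2(-0.186095, 0.053251) = -74.032°.
λ₂ = λ₁ + Δλ = 4.025°.

latitude 10.160°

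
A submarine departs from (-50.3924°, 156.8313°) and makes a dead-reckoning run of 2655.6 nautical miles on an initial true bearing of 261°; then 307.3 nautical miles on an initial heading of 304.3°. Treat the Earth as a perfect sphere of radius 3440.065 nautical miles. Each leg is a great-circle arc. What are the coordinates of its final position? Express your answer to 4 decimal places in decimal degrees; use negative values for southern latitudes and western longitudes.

Apply the spherical direct solution leg by leg, carrying full precision between legs.
Leg 1: from (-50.3924°, 156.8313°), δ = 2655.6/3440.065 = 0.771962 rad, θ = 261° → φ = -38.4340°, λ = 95.2461°.
Leg 2: from (-38.4340°, 95.2461°), δ = 307.3/3440.065 = 0.089330 rad, θ = 304.3° → φ = -35.4332°, λ = 90.0567°.

latitude -35.4332°, longitude 90.0567°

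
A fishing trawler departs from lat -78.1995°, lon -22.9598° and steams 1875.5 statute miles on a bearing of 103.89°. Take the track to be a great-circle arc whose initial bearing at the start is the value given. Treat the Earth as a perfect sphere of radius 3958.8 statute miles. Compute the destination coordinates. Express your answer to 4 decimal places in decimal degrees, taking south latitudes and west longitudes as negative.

The arc subtends δ = 1875.5/3958.8 = 0.473755 rad at the centre.
Converting: φ₁ = -1.364839 rad, θ = 1.813223 rad.
sin φ₂ = sin φ₁ cos δ + cos φ₁ sin δ cos θ = (-0.978866)(0.889862) + (0.204505)(0.456231)(-0.240059) = -0.893453
φ₂ = asin(-0.893453) = -1.104974 rad = -63.3104°.
Then Δλ = atan2(0.090573, 0.015291) = 1.403543 rad, from sin θ sin δ cos φ₁ over cos δ − sin φ₁ sin φ₂.
Hence λ₂ = -22.9598° + 80.4171° = 57.4573°.

latitude -63.3104°, longitude 57.4573°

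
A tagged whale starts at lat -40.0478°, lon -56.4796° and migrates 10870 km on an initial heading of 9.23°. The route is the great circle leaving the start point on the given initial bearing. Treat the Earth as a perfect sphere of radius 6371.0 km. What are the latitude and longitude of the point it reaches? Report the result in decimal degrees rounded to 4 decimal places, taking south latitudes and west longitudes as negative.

latitude 56.6700°, longitude -39.6666°

The arc subtends δ = 10870/6371 = 1.706169 rad at the centre.
With φ₁ = -40.0478° = -0.698966 rad and θ = 9.23° = 0.161094 rad:
Destination latitude: φ₂ = arcsin( sin φ₁ cos δ + cos φ₁ sin δ cos θ ) = arcsin(0.835520) = 56.6700°.
Δλ = atan2( sin θ sin δ cos φ₁ , cos δ − sin φ₁ sin φ₂ ) = atan2(0.121663, 0.402636) = 0.293442 rad = 16.8130°.
λ₂ = λ₁ + Δλ = -39.6666°.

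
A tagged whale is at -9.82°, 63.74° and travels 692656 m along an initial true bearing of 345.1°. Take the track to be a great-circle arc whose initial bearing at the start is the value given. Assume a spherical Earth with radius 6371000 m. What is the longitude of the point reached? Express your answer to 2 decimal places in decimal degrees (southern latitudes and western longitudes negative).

δ = 692656/6371000 = 0.108720 rad (6.2292°).
Converting: φ₁ = -0.171391 rad, θ = 6.023131 rad.
Destination latitude: φ₂ = arcsin( sin φ₁ cos δ + cos φ₁ sin δ cos θ ) = arcsin(-0.066225) = -3.80°.
Then Δλ = atan2(-0.027492, 0.982801) = -0.027966 rad, from sin θ sin δ cos φ₁ over cos δ − sin φ₁ sin φ₂.
λ₂ = 63.74° + -1.60° = 62.14°.

longitude 62.14°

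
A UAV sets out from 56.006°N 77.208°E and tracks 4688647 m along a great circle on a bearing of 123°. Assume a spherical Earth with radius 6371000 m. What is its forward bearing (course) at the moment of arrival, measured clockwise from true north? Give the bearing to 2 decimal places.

Central angle δ = d/R = 0.735936 rad.
Converting: φ₁ = 0.977489 rad, θ = 2.146755 rad.
Destination latitude: φ₂ = arcsin( sin φ₁ cos δ + cos φ₁ sin δ cos θ ) = arcsin(0.410116) = 24.212°.
Then Δλ = atan2(0.314768, 0.401177) = 0.665286 rad, from sin θ sin δ cos φ₁ over cos δ − sin φ₁ sin φ₂.
λ₂ = 77.208° + 38.118° = 115.326°.
The forward bearing on arrival equals the back-azimuth from the destination plus 180°.
Back-azimuth from P₂ (24.21°, 115.33°) to P₁ (56.01°, 77.21°), with Δλ' = λ₁ − λ₂ = -38.12°: atan2( sin Δλ' cos φ₁ , cos φ₂ sin φ₁ − sin φ₂ cos φ₁ cos Δλ' ) = 329.06°.
Final bearing = (329.06° + 180°) mod 360° = 149.06°.

final bearing 149.06°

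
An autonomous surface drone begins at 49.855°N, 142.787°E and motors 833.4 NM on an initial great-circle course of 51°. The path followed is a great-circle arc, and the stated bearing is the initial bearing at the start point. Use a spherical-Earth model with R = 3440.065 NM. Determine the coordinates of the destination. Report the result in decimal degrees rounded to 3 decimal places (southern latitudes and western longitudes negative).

latitude 57.080°, longitude 162.850°

δ = 833.4/3440.065 = 0.242263 rad (13.8806°).
Converting: φ₁ = 0.870134 rad, θ = 0.890118 rad.
Destination latitude: φ₂ = arcsin( sin φ₁ cos δ + cos φ₁ sin δ cos θ ) = arcsin(0.839429) = 57.080°.
Δλ = atan2( sin θ sin δ cos φ₁ , cos δ − sin φ₁ sin φ₂ ) = atan2(0.120201, 0.329125) = 0.350162 rad = 20.063°.
Hence λ₂ = 142.787° + 20.063° = 162.850°.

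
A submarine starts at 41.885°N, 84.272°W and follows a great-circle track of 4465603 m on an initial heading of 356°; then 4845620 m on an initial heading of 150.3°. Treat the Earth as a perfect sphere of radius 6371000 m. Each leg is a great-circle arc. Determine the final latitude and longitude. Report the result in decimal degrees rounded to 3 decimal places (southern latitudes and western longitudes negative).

latitude 38.968°, longitude -76.095°

Apply the spherical direct solution leg by leg, carrying full precision between legs.
Leg 1: from (41.885°, -84.272°), δ = 4465603/6371000 = 0.700927 rad, θ = 356° → φ = 81.575°, λ = -102.153°.
Leg 2: from (81.575°, -102.153°), δ = 4845620/6371000 = 0.760574 rad, θ = 150.3° → φ = 38.968°, λ = -76.095°.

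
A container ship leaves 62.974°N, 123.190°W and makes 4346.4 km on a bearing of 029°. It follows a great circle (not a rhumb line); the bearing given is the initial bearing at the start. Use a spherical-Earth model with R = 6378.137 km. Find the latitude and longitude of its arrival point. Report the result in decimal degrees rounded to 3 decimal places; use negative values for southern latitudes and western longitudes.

latitude 70.423°, longitude -8.893°

The arc subtends δ = 4346.4/6378.137 = 0.681453 rad at the centre.
With φ₁ = 62.974° = 1.099104 rad and θ = 29° = 0.506145 rad:
Applying the spherical law of cosines for sides, sin φ₂ = sin φ₁ cos δ + cos φ₁ sin δ cos θ = 0.942193, so φ₂ = 70.423°.
Δλ = atan2( sin θ sin δ cos φ₁ , cos δ − sin φ₁ sin φ₂ ) = atan2(0.138769, -0.062647) = 1.994858 rad = 114.297°.
λ₂ = -123.190° + 114.297° = -8.893°.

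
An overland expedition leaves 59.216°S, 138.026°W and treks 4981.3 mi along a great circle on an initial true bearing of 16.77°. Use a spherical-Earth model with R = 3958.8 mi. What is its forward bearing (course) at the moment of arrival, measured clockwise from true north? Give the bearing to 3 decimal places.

Central angle δ = d/R = 1.258285 rad.
Start latitude φ₁ = -1.033514 rad; initial bearing θ = 0.292692 rad.
sin φ₂ = sin φ₁ cos δ + cos φ₁ sin δ cos θ = (-0.859103)(0.307449) + (0.511803)(0.951565)(0.957471) = 0.202171
φ₂ = asin(0.202171) = 0.203574 rad = 11.664°.
Δλ = atan2( sin θ sin δ cos φ₁ , cos δ − sin φ₁ sin φ₂ ) = atan2(0.140518, 0.481135) = 0.284153 rad = 16.281°.
λ₂ = λ₁ + Δλ = -121.745°.
The forward bearing on arrival equals the back-azimuth from the destination plus 180°.
Back-azimuth from P₂ (11.664°, -121.745°) to P₁ (-59.216°, -138.026°), with Δλ' = λ₁ − λ₂ = -16.281°: atan2( sin Δλ' cos φ₁ , cos φ₂ sin φ₁ − sin φ₂ cos φ₁ cos Δλ' ) = 188.672°.
Final bearing = (188.672° + 180°) mod 360° = 8.672°.

final bearing 8.672°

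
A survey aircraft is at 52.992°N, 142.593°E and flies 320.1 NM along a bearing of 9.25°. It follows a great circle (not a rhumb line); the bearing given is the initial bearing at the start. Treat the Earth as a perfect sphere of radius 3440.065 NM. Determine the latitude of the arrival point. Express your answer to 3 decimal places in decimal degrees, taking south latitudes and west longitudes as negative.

latitude 58.244°

Angular distance δ = d/R = 320.1 / 3440.065 = 0.093051 rad.
With φ₁ = 52.992° = 0.924885 rad and θ = 9.25° = 0.161443 rad:
Destination latitude: φ₂ = arcsin( sin φ₁ cos δ + cos φ₁ sin δ cos θ ) = arcsin(0.850298) = 58.244°.
Then Δλ = atan2(0.008990, 0.316667) = 0.028382 rad, from sin θ sin δ cos φ₁ over cos δ − sin φ₁ sin φ₂.
Hence λ₂ = 142.593° + 1.626° = 144.219°.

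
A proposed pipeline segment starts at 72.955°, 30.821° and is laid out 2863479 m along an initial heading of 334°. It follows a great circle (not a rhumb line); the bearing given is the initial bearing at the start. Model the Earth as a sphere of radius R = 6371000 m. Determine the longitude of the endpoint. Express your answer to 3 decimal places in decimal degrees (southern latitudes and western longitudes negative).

longitude -89.038°

Central angle δ = d/R = 0.449455 rad.
Converting: φ₁ = 1.273305 rad, θ = 5.829400 rad.
Applying the spherical law of cosines for sides, sin φ₂ = sin φ₁ cos δ + cos φ₁ sin δ cos θ = 0.975587, so φ₂ = 77.314°.
For the longitude increment, Δλ = atan2( sin θ sin δ cos φ₁, cos δ − sin φ₁ sin φ₂ ) = atan2(-0.055829, -0.032050) = -119.859°.
λ₂ = 30.821° + -119.859° = -89.038°.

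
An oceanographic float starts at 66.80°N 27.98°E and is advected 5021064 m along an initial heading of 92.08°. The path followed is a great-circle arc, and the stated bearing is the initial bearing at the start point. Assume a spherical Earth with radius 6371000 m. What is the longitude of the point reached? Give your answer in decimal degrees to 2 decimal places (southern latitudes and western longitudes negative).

longitude 94.93°

δ = 5021064/6371000 = 0.788112 rad (45.1555°).
Converting: φ₁ = 1.165880 rad, θ = 1.607099 rad.
Applying the spherical law of cosines for sides, sin φ₂ = sin φ₁ cos δ + cos φ₁ sin δ cos θ = 0.638023, so φ₂ = 39.64°.
For the longitude increment, Δλ = atan2( sin θ sin δ cos φ₁, cos δ − sin φ₁ sin φ₂ ) = atan2(0.279130, 0.118756) = 66.95°.
λ₂ = λ₁ + Δλ = 94.93°.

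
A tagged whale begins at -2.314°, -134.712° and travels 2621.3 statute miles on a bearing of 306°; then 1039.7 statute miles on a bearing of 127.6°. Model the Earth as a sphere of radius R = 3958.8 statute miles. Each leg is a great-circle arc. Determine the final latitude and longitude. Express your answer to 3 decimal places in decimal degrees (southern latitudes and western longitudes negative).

Apply the spherical direct solution leg by leg, carrying full precision between legs.
Leg 1: from (-2.314°, -134.712°), δ = 2621.3/3958.8 = 0.662145 rad, θ = 306° → φ = 19.223°, λ = -166.499°.
Leg 2: from (19.223°, -166.499°), δ = 1039.7/3958.8 = 0.262630 rad, θ = 127.6° → φ = 9.693°, λ = -154.454°.

latitude 9.693°, longitude -154.454°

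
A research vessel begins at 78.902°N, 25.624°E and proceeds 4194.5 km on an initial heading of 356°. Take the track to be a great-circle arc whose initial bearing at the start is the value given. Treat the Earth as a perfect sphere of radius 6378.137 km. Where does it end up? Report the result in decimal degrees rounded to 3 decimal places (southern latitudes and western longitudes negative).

latitude 63.381°, longitude -148.915°

δ = 4194.5/6378.137 = 0.657637 rad (37.6798°).
Start latitude φ₁ = 1.377100 rad; initial bearing θ = 6.213372 rad.
Applying the spherical law of cosines for sides, sin φ₂ = sin φ₁ cos δ + cos φ₁ sin δ cos θ = 0.894010, so φ₂ = 63.381°.
Then Δλ = atan2(-0.008207, -0.085852) = -3.046283 rad, from sin θ sin δ cos φ₁ over cos δ − sin φ₁ sin φ₂.
λ₂ = 25.624° + -174.539° = -148.915°.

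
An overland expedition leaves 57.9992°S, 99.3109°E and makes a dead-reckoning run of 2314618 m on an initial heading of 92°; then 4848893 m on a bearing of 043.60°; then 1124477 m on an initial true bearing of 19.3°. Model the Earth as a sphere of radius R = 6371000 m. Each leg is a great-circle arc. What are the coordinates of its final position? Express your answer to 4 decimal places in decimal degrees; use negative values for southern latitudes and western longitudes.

latitude -6.6079°, longitude 168.5696°

Apply the spherical direct solution leg by leg, carrying full precision between legs.
Leg 1: from (-57.9992°, 99.3109°), δ = 2314618/6371000 = 0.363305 rad, θ = 92° → φ = -53.0594°, λ = 135.5349°.
Leg 2: from (-53.0594°, 135.5349°), δ = 4848893/6371000 = 0.761088 rad, θ = 43.6° → φ = -16.1742°, λ = 165.2204°.
Leg 3: from (-16.1742°, 165.2204°), δ = 1124477/6371000 = 0.176499 rad, θ = 19.3° → φ = -6.6079°, λ = 168.5696°.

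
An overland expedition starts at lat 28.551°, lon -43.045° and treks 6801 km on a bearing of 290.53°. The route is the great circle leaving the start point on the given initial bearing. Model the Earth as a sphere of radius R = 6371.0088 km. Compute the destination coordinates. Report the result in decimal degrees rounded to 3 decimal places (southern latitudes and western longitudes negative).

Central angle δ = d/R = 1.067492 rad.
Start latitude φ₁ = 0.498309 rad; initial bearing θ = 5.070705 rad.
Destination latitude: φ₂ = arcsin( sin φ₁ cos δ + cos φ₁ sin δ cos θ ) = arcsin(0.500372) = 30.025°.
Then Δλ = atan2(-0.720596, 0.243175) = -1.245333 rad, from sin θ sin δ cos φ₁ over cos δ − sin φ₁ sin φ₂.
λ₂ = λ₁ + Δλ = -114.397°.

latitude 30.025°, longitude -114.397°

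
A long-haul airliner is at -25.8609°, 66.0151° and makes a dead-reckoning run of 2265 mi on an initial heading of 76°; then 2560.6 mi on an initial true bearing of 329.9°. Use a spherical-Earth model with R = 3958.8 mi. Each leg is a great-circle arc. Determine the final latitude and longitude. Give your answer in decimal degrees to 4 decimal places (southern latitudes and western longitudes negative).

Apply the spherical direct solution leg by leg, carrying full precision between legs.
Leg 1: from (-25.8609°, 66.0151°), δ = 2265/3958.8 = 0.572143 rad, θ = 76° → φ = -14.4097°, λ = 98.8634°.
Leg 2: from (-14.4097°, 98.8634°), δ = 2560.6/3958.8 = 0.646812 rad, θ = 329.9° → φ = 17.8418°, λ = 80.3514°.

latitude 17.8418°, longitude 80.3514°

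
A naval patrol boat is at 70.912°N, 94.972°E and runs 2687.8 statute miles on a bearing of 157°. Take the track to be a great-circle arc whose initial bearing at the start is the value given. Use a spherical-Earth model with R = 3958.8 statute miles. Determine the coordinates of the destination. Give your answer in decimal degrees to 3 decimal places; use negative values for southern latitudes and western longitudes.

latitude 33.121°, longitude 112.008°

The arc subtends δ = 2687.8/3958.8 = 0.678943 rad at the centre.
With φ₁ = 70.912° = 1.237648 rad and θ = 157° = 2.740167 rad:
sin φ₂ = sin φ₁ cos δ + cos φ₁ sin δ cos θ = (0.945017)(0.778237) + (0.327020)(0.627971)(-0.920505) = 0.546413
φ₂ = asin(0.546413) = 0.578076 rad = 33.121°.
For the longitude increment, Δλ = atan2( sin θ sin δ cos φ₁, cos δ − sin φ₁ sin φ₂ ) = atan2(0.080240, 0.261867) = 17.036°.
λ₂ = λ₁ + Δλ = 112.008°.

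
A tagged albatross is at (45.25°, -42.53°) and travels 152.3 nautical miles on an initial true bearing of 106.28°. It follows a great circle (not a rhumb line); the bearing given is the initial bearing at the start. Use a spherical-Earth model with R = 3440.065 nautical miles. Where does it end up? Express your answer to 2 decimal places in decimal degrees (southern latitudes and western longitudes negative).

latitude 44.49°, longitude -39.12°

δ = 152.3/3440.065 = 0.044272 rad (2.5366°).
With φ₁ = 45.25° = 0.789761 rad and θ = 106.28° = 1.854936 rad:
Applying the spherical law of cosines for sides, sin φ₂ = sin φ₁ cos δ + cos φ₁ sin δ cos θ = 0.700755, so φ₂ = 44.49°.
Δλ = atan2( sin θ sin δ cos φ₁ , cos δ − sin φ₁ sin φ₂ ) = atan2(0.029909, 0.501354) = 0.059586 rad = 3.41°.
λ₂ = -42.53° + 3.41° = -39.12°.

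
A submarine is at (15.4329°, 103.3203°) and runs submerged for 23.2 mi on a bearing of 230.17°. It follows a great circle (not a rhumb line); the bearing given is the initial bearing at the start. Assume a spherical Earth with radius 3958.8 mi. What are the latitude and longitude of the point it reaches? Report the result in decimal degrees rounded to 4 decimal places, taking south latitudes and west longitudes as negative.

latitude 15.2177°, longitude 103.0531°

The arc subtends δ = 23.2/3958.8 = 0.005860 rad at the centre.
With φ₁ = 15.4329° = 0.269355 rad and θ = 230.17° = 4.017224 rad:
Destination latitude: φ₂ = arcsin( sin φ₁ cos δ + cos φ₁ sin δ cos θ ) = arcsin(0.262487) = 15.2177°.
For the longitude increment, Δλ = atan2( sin θ sin δ cos φ₁, cos δ − sin φ₁ sin φ₂ ) = atan2(-0.004338, 0.930133) = -0.2672°.
λ₂ = 103.3203° + -0.2672° = 103.0531°.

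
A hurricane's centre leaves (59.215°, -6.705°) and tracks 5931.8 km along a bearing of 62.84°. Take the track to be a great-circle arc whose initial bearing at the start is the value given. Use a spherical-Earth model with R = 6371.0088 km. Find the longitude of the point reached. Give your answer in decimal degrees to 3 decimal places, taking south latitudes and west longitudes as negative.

The arc subtends δ = 5931.8/6371.0088 = 0.931061 rad at the centre.
Start latitude φ₁ = 1.033497 rad; initial bearing θ = 1.096765 rad.
Destination latitude: φ₂ = arcsin( sin φ₁ cos δ + cos φ₁ sin δ cos θ ) = arcsin(0.700297) = 44.451°.
For the longitude increment, Δλ = atan2( sin θ sin δ cos φ₁, cos δ − sin φ₁ sin φ₂ ) = atan2(0.365332, -0.004638) = 90.727°.
λ₂ = -6.705° + 90.727° = 84.022°.

longitude 84.022°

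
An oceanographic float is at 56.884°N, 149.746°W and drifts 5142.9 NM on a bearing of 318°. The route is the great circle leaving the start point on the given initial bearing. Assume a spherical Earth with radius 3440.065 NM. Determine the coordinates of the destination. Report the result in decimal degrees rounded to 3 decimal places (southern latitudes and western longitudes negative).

latitude 27.922°, longitude 79.289°

Angular distance δ = d/R = 5142.9 / 3440.065 = 1.495001 rad.
Start latitude φ₁ = 0.992813 rad; initial bearing θ = 5.550147 rad.
Applying the spherical law of cosines for sides, sin φ₂ = sin φ₁ cos δ + cos φ₁ sin δ cos θ = 0.468264, so φ₂ = 27.922°.
For the longitude increment, Δλ = atan2( sin θ sin δ cos φ₁, cos δ − sin φ₁ sin φ₂ ) = atan2(-0.364520, -0.316479) = -130.965°.
λ₂ = -149.746° + -130.965° = -280.711°, normalized to (−180°, 180°] → 79.289°.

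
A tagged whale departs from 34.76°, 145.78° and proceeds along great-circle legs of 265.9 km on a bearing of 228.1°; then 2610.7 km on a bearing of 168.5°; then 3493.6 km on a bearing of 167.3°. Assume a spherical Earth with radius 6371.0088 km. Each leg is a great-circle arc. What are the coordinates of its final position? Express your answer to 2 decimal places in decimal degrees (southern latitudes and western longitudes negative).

Apply the spherical direct solution leg by leg, carrying full precision between legs.
Leg 1: from (34.76°, 145.78°), δ = 265.9/6371.0088 = 0.041736 rad, θ = 228.1° → φ = 33.14°, λ = 143.65°.
Leg 2: from (33.14°, 143.65°), δ = 2610.7/6371.0088 = 0.409778 rad, θ = 168.5° → φ = 10.06°, λ = 148.28°.
Leg 3: from (10.06°, 148.28°), δ = 3493.6/6371.0088 = 0.548359 rad, θ = 167.3° → φ = -20.59°, λ = 155.31°.

latitude -20.59°, longitude 155.31°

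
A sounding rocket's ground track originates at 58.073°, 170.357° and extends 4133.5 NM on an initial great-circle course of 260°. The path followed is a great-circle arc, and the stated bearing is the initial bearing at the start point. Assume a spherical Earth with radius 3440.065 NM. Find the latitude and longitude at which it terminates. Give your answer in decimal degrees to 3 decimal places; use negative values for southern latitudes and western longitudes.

latitude 12.747°, longitude 100.027°

The arc subtends δ = 4133.5/3440.065 = 1.201576 rad at the centre.
Start latitude φ₁ = 1.013565 rad; initial bearing θ = 4.537856 rad.
Destination latitude: φ₂ = arcsin( sin φ₁ cos δ + cos φ₁ sin δ cos θ ) = arcsin(0.220651) = 12.747°.
For the longitude increment, Δλ = atan2( sin θ sin δ cos φ₁, cos δ − sin φ₁ sin φ₂ ) = atan2(-0.485707, 0.173617) = -70.330°.
λ₂ = 170.357° + -70.330° = 100.027°.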